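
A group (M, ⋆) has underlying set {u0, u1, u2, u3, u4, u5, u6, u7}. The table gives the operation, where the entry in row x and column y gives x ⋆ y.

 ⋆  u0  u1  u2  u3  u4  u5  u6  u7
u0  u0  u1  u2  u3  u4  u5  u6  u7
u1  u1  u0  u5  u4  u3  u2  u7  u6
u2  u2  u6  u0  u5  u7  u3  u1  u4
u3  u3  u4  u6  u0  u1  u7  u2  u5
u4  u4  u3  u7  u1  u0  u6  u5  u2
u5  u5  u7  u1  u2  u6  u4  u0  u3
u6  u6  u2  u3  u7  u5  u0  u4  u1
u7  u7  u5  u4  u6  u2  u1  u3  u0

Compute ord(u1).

The identity element is u0 (its row matches the header).
u1^1 = u1
u1^2 = u1 ⋆ u1 = u0
The first power of u1 equal to the identity is u1^2, so ord(u1) = 2.

2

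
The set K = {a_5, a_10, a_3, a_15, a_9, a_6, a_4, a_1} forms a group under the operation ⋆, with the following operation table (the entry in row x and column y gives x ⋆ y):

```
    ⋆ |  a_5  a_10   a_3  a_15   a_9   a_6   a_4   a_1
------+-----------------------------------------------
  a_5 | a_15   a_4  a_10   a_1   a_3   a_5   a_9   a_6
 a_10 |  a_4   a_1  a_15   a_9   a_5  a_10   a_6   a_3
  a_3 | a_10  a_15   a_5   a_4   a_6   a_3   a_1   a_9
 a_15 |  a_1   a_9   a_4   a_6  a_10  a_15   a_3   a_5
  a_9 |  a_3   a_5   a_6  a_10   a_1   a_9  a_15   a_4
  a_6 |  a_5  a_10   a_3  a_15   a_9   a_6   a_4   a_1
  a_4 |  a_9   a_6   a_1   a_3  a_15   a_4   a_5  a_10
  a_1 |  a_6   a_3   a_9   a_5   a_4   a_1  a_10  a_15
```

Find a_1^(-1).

a_5

First locate the identity: row a_6 matches the header, so a_6 is the identity.
Scan row a_1 for a_6: a_1 ⋆ a_5 = a_6. Hence a_1^(-1) = a_5.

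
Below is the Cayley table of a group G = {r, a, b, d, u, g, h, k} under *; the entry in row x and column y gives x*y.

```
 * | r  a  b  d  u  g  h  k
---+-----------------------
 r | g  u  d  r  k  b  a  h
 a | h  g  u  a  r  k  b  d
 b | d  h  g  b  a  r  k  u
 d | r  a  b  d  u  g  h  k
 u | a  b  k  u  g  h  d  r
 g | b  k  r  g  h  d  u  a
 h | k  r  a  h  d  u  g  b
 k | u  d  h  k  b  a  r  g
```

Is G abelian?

u*r = a but r*u = k.
Since u and r do not commute, G is not abelian.

No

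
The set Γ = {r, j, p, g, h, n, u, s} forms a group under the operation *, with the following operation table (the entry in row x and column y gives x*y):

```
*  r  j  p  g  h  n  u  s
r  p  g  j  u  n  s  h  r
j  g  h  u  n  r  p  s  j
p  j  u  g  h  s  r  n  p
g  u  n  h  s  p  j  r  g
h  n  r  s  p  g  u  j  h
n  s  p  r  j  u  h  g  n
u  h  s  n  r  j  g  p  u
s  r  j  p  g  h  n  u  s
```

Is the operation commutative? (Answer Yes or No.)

Check whether the table is symmetric across its main diagonal.
Every entry (row x, col y) equals the entry (row y, col x), so Γ is abelian.

Yes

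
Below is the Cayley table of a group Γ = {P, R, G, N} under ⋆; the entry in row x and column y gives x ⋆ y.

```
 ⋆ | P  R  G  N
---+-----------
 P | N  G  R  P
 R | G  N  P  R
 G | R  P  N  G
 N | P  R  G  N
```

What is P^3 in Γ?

P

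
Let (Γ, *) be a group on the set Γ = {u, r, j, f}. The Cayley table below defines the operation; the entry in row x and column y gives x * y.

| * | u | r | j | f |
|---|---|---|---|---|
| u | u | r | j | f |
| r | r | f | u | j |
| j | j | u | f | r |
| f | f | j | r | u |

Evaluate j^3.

r

j^1 = j
j^2 = j * j = f
j^3 = f * j = r
(Structurally, Γ here is isomorphic to the cyclic group Z_4.)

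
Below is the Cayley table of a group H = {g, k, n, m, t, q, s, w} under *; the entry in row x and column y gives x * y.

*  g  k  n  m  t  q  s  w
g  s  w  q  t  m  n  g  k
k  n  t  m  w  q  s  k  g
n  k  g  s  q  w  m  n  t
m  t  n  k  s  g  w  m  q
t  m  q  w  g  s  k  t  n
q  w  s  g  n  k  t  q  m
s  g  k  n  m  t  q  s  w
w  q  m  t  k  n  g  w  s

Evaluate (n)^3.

n^1 = n
n^2 = n * n = s
n^3 = s * n = n

n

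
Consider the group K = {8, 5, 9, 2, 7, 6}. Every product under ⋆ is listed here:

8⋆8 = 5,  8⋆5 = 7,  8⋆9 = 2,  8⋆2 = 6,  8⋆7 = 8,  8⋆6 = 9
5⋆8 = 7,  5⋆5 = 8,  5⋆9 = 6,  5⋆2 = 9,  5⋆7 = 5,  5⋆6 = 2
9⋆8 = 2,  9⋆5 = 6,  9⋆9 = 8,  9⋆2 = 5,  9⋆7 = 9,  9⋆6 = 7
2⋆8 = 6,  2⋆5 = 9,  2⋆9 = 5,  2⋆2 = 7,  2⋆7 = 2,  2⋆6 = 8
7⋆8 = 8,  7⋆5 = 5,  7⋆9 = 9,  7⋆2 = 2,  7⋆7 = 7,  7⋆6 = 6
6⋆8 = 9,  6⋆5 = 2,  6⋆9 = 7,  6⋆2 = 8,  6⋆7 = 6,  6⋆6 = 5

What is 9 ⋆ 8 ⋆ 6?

8

9 ⋆ 8 = 2
2 ⋆ 6 = 8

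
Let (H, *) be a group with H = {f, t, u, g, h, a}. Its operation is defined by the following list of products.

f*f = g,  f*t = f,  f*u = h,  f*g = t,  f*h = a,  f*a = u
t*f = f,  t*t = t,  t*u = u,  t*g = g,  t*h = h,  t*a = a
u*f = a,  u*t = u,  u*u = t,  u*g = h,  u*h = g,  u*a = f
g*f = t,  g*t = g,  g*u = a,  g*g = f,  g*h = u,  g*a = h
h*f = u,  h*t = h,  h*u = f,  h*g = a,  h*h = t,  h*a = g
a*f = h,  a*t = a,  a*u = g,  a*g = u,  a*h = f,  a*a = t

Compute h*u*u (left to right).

h*u = f
f*u = h

h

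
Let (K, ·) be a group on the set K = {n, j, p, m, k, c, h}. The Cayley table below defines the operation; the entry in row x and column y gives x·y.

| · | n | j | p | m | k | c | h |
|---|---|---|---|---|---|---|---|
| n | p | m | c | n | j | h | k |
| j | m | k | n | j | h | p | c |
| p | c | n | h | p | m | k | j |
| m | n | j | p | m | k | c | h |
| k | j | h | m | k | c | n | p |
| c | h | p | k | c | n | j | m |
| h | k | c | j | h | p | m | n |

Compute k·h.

p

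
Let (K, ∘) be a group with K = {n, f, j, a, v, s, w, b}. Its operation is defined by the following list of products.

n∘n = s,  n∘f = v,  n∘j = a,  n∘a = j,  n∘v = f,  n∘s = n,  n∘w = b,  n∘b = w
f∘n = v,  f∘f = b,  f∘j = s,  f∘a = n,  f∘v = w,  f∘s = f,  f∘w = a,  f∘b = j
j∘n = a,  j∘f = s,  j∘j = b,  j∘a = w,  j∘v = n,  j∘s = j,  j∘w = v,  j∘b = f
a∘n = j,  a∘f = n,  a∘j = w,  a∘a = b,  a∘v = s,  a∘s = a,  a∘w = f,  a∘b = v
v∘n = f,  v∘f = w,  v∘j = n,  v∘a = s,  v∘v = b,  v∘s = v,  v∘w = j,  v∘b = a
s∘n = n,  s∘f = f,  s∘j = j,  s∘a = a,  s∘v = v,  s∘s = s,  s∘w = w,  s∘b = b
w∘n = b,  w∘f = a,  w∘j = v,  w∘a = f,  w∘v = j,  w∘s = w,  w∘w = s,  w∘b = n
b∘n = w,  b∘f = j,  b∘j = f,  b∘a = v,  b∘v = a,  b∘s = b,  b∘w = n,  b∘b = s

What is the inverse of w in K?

w

First locate the identity: row s matches the header, so s is the identity.
Scan row w for s: w ∘ w = s. Hence w^(-1) = w.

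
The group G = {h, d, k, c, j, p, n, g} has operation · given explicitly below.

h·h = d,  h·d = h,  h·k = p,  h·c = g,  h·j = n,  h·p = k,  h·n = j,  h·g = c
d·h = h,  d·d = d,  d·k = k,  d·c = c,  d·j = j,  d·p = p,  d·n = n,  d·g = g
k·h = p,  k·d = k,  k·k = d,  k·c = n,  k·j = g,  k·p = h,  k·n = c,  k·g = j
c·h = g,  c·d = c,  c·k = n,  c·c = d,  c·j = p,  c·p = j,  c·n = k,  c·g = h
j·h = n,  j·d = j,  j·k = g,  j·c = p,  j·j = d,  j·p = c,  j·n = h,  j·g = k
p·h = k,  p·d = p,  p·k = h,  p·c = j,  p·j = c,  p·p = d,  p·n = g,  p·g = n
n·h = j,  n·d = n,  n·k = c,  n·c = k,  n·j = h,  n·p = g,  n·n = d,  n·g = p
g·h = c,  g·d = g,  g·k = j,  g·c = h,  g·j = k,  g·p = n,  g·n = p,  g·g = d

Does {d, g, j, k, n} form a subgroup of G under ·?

No

j·n = h, which is not in {d, g, j, k, n}.
The subset is not closed under ·, so it is not a subgroup.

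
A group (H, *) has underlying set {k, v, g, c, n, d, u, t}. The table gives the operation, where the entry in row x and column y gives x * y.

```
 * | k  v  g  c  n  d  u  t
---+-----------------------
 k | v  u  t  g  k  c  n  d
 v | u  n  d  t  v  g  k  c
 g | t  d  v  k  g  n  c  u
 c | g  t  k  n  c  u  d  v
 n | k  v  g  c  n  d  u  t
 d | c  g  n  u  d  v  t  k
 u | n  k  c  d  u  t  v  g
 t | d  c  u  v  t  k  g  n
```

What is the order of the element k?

4

The identity element is n (its row matches the header).
k^1 = k
k^2 = k * k = v
k^3 = v * k = u
k^4 = u * k = n
The first power of k equal to the identity is k^4, so ord(k) = 4.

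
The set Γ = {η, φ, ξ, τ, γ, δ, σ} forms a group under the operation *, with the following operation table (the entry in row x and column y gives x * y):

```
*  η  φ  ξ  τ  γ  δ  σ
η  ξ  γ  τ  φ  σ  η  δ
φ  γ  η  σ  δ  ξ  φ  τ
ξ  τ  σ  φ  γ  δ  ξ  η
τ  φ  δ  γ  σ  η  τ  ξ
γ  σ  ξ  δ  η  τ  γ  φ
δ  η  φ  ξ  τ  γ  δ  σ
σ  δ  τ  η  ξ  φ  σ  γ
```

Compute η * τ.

Read row η, column τ: η * τ = φ.

φ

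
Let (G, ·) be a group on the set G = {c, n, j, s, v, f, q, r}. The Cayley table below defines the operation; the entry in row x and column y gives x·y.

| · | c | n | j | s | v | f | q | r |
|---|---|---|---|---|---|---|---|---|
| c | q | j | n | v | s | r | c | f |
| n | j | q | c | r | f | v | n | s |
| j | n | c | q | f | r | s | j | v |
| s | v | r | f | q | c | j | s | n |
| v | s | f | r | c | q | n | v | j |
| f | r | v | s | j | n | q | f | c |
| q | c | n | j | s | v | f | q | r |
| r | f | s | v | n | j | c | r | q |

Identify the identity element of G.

q

The identity e satisfies e·x = x for all x, so its row in the table reproduces the column headers.
Row q reads: c, n, j, s, v, f, q, r — exactly the header order. So q is the identity.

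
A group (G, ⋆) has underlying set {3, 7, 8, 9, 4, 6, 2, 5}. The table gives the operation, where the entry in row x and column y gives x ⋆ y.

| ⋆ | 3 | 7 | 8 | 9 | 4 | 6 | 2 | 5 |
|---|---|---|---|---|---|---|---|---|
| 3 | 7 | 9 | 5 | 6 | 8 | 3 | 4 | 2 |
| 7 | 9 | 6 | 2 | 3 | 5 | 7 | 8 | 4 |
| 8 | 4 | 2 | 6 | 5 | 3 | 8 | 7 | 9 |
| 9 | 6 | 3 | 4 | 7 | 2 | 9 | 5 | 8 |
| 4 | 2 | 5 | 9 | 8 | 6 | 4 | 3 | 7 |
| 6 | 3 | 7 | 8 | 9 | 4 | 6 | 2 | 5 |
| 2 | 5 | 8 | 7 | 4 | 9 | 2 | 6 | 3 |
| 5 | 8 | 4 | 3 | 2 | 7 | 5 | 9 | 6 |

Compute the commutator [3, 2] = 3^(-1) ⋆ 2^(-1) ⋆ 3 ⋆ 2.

7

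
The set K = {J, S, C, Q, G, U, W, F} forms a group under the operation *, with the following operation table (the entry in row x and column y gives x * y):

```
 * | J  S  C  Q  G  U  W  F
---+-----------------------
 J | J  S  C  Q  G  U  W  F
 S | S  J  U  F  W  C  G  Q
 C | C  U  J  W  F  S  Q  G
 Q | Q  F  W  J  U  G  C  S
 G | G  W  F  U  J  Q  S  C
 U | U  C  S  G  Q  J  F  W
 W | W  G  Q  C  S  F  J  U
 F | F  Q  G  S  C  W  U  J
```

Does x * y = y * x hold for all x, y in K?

Yes

Check whether the table is symmetric across its main diagonal.
Every entry (row x, col y) equals the entry (row y, col x), so K is abelian.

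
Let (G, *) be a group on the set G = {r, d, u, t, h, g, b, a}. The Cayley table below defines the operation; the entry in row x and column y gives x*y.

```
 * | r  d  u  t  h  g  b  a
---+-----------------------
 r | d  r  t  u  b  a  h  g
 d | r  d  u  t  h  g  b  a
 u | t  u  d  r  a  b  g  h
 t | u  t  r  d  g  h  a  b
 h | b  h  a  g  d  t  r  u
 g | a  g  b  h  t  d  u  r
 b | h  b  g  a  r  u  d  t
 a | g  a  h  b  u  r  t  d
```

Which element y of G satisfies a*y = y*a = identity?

First locate the identity: row d matches the header, so d is the identity.
Scan row a for d: a*a = d. Hence a^(-1) = a.

a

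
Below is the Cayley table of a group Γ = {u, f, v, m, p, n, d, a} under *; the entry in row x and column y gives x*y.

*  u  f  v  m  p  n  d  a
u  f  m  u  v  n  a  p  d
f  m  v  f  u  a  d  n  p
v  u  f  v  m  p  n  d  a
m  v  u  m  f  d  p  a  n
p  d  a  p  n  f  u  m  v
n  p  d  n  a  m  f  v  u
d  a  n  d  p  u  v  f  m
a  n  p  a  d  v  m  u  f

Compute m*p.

Read row m, column p: m*p = d.

d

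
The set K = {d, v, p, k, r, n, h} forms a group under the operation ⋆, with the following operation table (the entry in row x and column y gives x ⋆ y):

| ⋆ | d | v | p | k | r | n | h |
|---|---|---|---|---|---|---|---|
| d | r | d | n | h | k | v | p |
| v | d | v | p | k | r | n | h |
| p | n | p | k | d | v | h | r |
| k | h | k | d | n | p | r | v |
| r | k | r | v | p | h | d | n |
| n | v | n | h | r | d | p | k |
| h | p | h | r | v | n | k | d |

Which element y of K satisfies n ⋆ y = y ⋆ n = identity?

First locate the identity: row v matches the header, so v is the identity.
Scan row n for v: n ⋆ d = v. Hence n^(-1) = d.

d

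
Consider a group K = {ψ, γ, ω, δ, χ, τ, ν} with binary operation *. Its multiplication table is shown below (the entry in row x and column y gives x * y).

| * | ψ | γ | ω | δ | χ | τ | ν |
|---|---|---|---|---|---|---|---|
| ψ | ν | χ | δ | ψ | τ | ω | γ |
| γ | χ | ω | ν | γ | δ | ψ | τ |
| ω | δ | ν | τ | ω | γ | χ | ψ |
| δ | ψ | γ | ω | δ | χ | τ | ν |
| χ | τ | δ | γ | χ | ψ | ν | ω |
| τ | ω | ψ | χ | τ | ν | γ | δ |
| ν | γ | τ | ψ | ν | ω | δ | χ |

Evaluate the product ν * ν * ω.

ν * ν = χ
χ * ω = γ

γ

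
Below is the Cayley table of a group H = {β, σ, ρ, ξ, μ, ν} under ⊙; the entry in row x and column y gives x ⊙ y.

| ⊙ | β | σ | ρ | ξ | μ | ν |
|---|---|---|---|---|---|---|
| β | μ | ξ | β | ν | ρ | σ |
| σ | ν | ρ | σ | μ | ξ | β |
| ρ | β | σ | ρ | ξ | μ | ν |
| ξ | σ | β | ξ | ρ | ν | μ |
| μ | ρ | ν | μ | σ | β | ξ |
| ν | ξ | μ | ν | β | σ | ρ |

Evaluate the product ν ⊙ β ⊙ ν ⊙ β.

ρ

ν ⊙ β = ξ
ξ ⊙ ν = μ
μ ⊙ β = ρ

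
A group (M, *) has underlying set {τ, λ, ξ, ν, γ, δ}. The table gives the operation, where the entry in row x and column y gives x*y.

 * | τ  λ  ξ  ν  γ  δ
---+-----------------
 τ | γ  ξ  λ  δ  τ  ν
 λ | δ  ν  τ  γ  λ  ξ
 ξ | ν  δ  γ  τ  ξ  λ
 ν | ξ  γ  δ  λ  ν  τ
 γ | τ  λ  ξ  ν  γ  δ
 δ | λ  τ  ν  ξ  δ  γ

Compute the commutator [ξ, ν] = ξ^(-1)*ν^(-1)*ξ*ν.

Identity is γ; from the table ξ^(-1) = ξ and ν^(-1) = λ.
ξ*λ = δ
δ*ξ = ν
ν*ν = λ

λ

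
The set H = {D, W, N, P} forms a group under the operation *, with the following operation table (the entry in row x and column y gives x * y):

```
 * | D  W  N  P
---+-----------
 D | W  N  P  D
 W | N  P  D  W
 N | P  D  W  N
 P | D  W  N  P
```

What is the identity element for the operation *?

P

The identity e satisfies e * x = x for all x, so its row in the table reproduces the column headers.
Row P reads: D, W, N, P — exactly the header order. So P is the identity.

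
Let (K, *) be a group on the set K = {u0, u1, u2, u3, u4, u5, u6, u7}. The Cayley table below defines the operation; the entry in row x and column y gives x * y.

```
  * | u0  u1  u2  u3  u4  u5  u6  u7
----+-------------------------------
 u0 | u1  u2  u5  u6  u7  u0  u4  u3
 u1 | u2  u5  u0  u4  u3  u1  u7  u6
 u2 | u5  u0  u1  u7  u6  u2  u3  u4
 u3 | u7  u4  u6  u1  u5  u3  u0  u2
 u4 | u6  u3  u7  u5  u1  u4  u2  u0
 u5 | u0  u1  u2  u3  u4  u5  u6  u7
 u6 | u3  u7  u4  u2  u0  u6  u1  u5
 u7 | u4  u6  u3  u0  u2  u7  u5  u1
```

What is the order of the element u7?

The identity element is u5 (its row matches the header).
u7^1 = u7
u7^2 = u7 * u7 = u1
u7^3 = u1 * u7 = u6
u7^4 = u6 * u7 = u5
The first power of u7 equal to the identity is u7^4, so ord(u7) = 4.

4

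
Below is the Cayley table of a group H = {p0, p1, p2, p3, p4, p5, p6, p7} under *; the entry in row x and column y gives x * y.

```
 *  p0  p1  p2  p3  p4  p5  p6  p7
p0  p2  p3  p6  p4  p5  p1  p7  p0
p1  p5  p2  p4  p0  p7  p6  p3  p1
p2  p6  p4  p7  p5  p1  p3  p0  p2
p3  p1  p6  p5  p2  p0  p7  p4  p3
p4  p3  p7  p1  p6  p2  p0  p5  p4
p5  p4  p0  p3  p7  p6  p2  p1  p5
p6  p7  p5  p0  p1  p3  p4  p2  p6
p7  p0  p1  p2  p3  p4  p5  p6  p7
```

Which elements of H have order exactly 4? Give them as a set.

{p0, p1, p3, p4, p5, p6}

Identity is p7. Compute the order of each non-identity element by repeated multiplication:
  p0: p0 → p2 → p6 → p7  (order 4)
  p1: p1 → p2 → p4 → p7  (order 4)
  p2: p2 → p7  (order 2)
  p3: p3 → p2 → p5 → p7  (order 4)
  p4: p4 → p2 → p1 → p7  (order 4)
  p5: p5 → p2 → p3 → p7  (order 4)
  p6: p6 → p2 → p0 → p7  (order 4)
Elements of order 4: {p0, p1, p3, p4, p5, p6}.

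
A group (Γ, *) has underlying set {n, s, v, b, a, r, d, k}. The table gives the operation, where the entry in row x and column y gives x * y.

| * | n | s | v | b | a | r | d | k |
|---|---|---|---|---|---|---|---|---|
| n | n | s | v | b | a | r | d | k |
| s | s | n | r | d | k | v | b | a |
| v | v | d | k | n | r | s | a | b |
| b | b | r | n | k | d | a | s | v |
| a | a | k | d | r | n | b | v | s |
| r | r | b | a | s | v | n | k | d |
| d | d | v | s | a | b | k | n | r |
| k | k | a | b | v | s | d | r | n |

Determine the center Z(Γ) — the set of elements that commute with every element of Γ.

{k, n}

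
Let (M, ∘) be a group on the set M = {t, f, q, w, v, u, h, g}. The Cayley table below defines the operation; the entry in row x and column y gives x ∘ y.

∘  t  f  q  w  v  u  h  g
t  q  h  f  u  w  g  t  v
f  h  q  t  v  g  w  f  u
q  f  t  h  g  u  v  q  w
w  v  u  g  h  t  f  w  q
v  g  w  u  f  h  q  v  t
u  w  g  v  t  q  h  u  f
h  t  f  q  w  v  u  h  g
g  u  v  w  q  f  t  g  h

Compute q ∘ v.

u

Read row q, column v: q ∘ v = u.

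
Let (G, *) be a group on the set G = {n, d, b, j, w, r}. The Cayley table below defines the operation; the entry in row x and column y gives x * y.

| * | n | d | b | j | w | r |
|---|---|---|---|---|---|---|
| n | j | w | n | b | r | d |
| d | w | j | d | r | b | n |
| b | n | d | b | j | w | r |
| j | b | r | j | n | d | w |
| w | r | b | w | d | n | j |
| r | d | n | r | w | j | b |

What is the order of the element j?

3

The identity element is b (its row matches the header).
j^1 = j
j^2 = j * j = n
j^3 = n * j = b
The first power of j equal to the identity is j^3, so ord(j) = 3.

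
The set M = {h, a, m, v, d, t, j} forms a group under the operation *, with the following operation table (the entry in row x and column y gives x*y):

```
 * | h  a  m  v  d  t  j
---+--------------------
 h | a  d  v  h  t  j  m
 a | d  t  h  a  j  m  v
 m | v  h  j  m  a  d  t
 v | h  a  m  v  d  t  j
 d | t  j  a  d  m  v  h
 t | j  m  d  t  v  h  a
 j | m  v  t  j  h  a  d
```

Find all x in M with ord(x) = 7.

Identity is v. Compute the order of each non-identity element by repeated multiplication:
  h: h → a → d → t → j → m → v  (order 7)
  a: a → t → m → h → d → j → v  (order 7)
  m: m → j → t → d → a → h → v  (order 7)
  d: d → m → a → j → h → t → v  (order 7)
  t: t → h → j → a → m → d → v  (order 7)
  j: j → d → h → m → t → a → v  (order 7)
Elements of order 7: {a, d, h, j, m, t}.

{a, d, h, j, m, t}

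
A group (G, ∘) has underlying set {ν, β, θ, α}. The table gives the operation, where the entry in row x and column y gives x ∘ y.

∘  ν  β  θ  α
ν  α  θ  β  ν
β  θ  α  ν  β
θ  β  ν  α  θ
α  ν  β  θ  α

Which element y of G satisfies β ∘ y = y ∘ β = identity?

β

First locate the identity: row α matches the header, so α is the identity.
Scan row β for α: β ∘ β = α. Hence β^(-1) = β.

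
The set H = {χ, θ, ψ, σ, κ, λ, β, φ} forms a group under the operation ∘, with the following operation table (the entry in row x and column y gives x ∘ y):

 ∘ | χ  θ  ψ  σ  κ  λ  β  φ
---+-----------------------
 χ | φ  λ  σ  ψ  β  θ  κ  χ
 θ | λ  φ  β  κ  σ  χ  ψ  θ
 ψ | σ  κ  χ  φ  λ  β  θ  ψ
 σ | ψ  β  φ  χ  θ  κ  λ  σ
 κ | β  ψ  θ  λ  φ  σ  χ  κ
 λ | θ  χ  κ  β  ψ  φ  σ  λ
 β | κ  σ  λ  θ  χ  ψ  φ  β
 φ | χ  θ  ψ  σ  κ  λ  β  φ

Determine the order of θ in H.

2

The identity element is φ (its row matches the header).
θ^1 = θ
θ^2 = θ ∘ θ = φ
The first power of θ equal to the identity is θ^2, so ord(θ) = 2.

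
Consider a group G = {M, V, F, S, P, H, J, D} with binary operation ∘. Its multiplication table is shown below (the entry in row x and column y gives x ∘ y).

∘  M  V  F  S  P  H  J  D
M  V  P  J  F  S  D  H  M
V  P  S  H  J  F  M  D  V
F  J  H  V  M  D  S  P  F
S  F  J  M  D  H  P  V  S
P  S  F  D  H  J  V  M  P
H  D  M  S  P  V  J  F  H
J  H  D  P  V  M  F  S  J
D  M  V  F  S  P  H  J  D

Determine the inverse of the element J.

V

First locate the identity: row D matches the header, so D is the identity.
Scan row J for D: J ∘ V = D. Hence J^(-1) = V.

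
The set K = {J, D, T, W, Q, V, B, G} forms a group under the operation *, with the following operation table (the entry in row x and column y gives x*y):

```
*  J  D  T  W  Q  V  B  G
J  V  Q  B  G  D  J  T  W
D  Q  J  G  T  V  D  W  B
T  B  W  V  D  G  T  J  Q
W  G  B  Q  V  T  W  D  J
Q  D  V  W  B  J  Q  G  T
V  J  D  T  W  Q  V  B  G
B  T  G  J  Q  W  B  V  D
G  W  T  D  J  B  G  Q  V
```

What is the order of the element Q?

The identity element is V (its row matches the header).
Q^1 = Q
Q^2 = Q*Q = J
Q^3 = J*Q = D
Q^4 = D*Q = V
The first power of Q equal to the identity is Q^4, so ord(Q) = 4.

4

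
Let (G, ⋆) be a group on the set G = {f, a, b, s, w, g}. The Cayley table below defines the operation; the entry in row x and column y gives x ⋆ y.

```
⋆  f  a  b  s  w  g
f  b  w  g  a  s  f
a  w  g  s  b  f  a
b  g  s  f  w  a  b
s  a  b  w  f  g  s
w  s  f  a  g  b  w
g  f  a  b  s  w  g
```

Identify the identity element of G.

g

The identity e satisfies e ⋆ x = x for all x, so its row in the table reproduces the column headers.
Row g reads: f, a, b, s, w, g — exactly the header order. So g is the identity.
(Structurally, G here is isomorphic to the cyclic group Z_6.)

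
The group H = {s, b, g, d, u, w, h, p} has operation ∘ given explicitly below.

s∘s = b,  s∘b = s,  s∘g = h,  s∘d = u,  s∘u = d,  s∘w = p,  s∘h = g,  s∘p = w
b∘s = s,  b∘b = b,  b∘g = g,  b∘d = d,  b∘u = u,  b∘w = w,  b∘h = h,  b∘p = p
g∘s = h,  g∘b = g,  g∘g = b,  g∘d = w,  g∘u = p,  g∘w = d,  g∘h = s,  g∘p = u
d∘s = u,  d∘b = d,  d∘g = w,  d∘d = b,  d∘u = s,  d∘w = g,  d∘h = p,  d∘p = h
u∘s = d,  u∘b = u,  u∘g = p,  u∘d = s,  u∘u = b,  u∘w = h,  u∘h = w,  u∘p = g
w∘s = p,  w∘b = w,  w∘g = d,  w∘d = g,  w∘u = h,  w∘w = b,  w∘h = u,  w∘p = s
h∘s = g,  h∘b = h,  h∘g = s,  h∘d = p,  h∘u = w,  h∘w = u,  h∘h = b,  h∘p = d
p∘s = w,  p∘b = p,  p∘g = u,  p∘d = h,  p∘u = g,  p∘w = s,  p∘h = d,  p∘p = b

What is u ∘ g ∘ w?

u ∘ g = p
p ∘ w = s

s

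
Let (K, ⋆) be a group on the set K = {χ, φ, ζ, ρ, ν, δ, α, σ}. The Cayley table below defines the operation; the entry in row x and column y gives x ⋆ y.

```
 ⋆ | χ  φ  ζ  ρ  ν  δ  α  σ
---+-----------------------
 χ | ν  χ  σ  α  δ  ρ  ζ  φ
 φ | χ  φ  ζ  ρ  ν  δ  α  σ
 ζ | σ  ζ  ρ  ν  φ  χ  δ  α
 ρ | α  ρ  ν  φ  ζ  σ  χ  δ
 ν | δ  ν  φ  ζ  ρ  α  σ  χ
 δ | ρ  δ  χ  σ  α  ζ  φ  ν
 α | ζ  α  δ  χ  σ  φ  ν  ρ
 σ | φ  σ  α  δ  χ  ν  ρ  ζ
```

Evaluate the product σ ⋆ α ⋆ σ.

δ

σ ⋆ α = ρ
ρ ⋆ σ = δ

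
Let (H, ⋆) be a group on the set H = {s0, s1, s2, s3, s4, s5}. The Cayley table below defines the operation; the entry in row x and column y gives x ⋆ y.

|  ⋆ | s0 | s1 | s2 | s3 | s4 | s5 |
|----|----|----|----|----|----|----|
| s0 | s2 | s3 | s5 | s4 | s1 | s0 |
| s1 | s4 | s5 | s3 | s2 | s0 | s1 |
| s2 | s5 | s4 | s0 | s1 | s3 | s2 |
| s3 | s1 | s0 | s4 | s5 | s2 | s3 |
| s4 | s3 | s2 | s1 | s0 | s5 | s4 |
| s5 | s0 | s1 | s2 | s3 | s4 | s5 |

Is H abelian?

No

s0 ⋆ s4 = s1 but s4 ⋆ s0 = s3.
Since s0 and s4 do not commute, H is not abelian.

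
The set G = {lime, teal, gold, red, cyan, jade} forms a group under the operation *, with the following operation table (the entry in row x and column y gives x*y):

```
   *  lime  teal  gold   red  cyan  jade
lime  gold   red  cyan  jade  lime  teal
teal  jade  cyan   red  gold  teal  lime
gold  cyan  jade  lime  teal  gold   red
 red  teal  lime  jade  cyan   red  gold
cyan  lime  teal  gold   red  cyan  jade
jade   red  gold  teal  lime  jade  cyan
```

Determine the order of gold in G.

3

The identity element is cyan (its row matches the header).
gold^1 = gold
gold^2 = gold*gold = lime
gold^3 = lime*gold = cyan
The first power of gold equal to the identity is gold^3, so ord(gold) = 3.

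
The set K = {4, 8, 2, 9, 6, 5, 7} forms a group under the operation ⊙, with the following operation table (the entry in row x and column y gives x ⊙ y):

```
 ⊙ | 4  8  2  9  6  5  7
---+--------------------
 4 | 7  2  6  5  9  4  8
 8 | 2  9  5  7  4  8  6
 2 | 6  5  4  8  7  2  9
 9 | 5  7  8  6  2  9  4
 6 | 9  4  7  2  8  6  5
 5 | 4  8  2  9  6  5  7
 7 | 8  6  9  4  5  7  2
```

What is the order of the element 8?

The identity element is 5 (its row matches the header).
8^1 = 8
8^2 = 8 ⊙ 8 = 9
8^3 = 9 ⊙ 8 = 7
8^4 = 7 ⊙ 8 = 6
8^5 = 6 ⊙ 8 = 4
8^6 = 4 ⊙ 8 = 2
8^7 = 2 ⊙ 8 = 5
The first power of 8 equal to the identity is 8^7, so ord(8) = 7.
(Structurally, K here is isomorphic to the cyclic group Z_7.)

7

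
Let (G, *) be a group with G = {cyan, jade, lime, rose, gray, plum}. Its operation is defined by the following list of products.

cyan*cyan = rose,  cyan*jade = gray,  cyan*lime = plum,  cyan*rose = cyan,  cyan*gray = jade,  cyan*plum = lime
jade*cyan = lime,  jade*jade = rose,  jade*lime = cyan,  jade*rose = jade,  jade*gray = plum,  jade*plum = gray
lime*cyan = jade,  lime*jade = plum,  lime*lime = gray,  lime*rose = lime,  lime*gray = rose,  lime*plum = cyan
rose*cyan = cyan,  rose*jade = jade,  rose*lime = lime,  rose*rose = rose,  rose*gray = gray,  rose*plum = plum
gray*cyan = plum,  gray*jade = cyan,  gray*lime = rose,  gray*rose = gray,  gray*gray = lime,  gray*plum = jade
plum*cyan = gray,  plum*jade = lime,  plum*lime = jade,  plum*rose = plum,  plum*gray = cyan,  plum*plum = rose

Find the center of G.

An element z is central iff its row equals its column in the table.
For lime: lime*plum = cyan ≠ jade = plum*lime, so lime ∉ Z.
Checking each element this way leaves Z(G) = {rose}.

{rose}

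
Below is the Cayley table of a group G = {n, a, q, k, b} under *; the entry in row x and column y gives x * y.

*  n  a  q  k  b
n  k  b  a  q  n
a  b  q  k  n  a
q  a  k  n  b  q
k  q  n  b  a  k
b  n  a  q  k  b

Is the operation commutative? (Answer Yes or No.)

Yes

Check whether the table is symmetric across its main diagonal.
Every entry (row x, col y) equals the entry (row y, col x), so G is abelian.
(In fact G ≅ the cyclic group Z_5.)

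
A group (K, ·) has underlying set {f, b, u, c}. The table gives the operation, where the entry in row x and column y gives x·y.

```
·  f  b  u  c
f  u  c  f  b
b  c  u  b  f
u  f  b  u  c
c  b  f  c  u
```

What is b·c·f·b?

b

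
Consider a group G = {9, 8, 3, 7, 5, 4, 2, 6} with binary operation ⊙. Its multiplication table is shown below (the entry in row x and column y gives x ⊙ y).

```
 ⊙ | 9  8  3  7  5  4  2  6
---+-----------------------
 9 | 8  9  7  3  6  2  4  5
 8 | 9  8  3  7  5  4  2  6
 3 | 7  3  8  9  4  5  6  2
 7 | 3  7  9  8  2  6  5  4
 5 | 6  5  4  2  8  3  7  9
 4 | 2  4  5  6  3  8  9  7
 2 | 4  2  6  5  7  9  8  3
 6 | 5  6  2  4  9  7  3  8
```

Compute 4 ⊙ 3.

Read row 4, column 3: 4 ⊙ 3 = 5.

5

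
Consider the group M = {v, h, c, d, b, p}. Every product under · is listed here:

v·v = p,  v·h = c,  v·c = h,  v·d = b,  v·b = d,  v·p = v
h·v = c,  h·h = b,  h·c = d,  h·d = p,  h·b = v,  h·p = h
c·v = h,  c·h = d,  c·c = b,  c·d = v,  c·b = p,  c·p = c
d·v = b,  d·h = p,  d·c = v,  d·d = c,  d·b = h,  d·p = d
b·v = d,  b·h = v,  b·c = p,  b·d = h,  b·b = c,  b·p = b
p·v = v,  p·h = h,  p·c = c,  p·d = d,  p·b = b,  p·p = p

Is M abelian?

Check whether the table is symmetric across its main diagonal.
Every entry (row x, col y) equals the entry (row y, col x), so M is abelian.

Yes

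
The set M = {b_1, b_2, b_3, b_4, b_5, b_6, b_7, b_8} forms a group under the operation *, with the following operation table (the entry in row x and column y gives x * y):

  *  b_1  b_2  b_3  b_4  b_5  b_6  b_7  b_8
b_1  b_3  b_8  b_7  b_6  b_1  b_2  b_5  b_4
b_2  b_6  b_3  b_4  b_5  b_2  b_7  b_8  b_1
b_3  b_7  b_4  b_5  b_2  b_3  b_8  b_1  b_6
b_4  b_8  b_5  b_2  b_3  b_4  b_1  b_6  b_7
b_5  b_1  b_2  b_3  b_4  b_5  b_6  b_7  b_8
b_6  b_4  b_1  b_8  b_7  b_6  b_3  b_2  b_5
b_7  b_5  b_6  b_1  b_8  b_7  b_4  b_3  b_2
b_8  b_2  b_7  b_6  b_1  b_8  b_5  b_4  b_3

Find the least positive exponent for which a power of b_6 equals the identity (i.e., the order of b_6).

4

The identity element is b_5 (its row matches the header).
b_6^1 = b_6
b_6^2 = b_6 * b_6 = b_3
b_6^3 = b_3 * b_6 = b_8
b_6^4 = b_8 * b_6 = b_5
The first power of b_6 equal to the identity is b_6^4, so ord(b_6) = 4.
(Structurally, M here is isomorphic to the quaternion group Q_8.)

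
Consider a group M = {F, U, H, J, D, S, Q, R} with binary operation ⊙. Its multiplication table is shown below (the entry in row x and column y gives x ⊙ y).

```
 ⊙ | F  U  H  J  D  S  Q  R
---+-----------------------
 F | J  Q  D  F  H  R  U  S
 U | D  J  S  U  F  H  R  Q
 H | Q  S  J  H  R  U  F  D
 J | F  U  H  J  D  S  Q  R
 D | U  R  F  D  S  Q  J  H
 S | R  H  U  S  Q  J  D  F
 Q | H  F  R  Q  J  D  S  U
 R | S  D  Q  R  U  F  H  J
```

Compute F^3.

F

F^1 = F
F^2 = F ⊙ F = J
F^3 = J ⊙ F = F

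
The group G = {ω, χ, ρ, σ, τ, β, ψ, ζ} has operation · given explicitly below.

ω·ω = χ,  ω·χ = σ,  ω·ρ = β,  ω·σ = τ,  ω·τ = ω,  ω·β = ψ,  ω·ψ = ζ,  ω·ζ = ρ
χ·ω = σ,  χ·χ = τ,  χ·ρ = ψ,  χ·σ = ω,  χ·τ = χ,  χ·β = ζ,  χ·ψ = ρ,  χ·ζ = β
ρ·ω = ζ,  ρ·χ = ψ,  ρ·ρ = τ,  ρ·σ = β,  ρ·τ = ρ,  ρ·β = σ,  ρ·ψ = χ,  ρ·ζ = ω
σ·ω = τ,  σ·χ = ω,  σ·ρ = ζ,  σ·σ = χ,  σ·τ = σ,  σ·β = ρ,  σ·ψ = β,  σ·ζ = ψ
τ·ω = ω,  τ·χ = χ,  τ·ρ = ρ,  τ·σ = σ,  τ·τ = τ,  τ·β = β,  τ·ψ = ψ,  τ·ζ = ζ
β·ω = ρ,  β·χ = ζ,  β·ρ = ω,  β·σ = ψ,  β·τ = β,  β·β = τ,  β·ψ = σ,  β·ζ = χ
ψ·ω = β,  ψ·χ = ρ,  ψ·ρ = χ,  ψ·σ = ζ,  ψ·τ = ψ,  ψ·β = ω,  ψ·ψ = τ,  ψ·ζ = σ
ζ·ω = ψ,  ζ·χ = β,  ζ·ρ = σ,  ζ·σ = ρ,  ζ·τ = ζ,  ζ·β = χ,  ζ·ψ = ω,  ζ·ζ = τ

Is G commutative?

No

σ·ρ = ζ but ρ·σ = β.
Since σ and ρ do not commute, G is not abelian.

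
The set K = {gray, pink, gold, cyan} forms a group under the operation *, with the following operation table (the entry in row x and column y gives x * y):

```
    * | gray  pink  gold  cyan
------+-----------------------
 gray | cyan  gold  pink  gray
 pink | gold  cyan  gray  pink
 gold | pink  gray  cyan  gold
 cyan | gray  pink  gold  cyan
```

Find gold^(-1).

gold

First locate the identity: row cyan matches the header, so cyan is the identity.
Scan row gold for cyan: gold * gold = cyan. Hence gold^(-1) = gold.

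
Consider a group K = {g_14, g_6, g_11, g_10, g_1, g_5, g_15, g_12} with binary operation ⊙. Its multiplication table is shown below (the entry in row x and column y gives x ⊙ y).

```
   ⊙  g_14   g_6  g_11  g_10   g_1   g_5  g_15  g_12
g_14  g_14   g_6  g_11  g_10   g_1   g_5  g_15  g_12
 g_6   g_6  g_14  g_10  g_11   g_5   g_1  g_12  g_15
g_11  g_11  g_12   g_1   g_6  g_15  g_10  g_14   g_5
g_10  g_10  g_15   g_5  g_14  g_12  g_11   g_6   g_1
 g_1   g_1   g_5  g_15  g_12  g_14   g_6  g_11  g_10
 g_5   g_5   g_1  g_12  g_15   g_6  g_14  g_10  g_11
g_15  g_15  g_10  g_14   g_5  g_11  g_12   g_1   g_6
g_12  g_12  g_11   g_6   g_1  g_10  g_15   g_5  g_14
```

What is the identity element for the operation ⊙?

The identity e satisfies e ⊙ x = x for all x, so its row in the table reproduces the column headers.
Row g_14 reads: g_14, g_6, g_11, g_10, g_1, g_5, g_15, g_12 — exactly the header order. So g_14 is the identity.

g_14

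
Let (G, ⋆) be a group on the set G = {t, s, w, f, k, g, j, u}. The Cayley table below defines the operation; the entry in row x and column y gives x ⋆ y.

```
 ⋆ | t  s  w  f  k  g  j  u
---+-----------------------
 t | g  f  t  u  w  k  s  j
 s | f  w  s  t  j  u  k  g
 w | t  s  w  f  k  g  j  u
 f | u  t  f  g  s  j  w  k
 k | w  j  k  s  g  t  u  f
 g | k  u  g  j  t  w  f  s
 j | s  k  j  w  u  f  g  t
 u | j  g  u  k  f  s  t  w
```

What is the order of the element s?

The identity element is w (its row matches the header).
s^1 = s
s^2 = s ⋆ s = w
The first power of s equal to the identity is s^2, so ord(s) = 2.
(Structurally, G here is isomorphic to Z_2 x Z_4.)

2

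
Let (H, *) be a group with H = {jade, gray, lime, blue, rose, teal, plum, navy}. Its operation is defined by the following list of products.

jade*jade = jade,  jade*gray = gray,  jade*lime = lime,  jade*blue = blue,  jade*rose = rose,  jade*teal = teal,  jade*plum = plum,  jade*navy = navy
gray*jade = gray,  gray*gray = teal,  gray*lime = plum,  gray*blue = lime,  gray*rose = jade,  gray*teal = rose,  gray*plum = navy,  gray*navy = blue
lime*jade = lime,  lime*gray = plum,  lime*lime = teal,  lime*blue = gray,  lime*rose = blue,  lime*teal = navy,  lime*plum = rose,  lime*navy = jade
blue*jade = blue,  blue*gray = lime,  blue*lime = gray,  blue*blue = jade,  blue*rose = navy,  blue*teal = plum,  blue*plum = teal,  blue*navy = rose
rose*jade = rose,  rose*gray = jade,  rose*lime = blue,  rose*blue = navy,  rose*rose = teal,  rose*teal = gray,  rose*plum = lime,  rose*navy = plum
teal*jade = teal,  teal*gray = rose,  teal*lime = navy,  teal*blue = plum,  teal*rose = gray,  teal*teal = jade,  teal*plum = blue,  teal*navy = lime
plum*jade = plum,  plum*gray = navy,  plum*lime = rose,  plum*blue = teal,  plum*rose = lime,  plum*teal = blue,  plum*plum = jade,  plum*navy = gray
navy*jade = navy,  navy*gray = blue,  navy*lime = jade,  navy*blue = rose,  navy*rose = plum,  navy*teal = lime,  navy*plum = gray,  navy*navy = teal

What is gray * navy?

Read row gray, column navy: gray * navy = blue.

blue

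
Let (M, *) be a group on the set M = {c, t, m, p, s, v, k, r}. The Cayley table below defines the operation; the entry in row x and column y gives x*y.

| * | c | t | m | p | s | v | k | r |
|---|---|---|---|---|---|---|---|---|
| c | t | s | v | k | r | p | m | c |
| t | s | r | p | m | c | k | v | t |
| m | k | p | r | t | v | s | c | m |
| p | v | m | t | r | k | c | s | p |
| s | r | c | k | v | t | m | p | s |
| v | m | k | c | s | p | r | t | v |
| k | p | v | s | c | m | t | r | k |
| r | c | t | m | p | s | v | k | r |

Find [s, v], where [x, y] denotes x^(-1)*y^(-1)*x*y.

t

Identity is r; from the table s^(-1) = c and v^(-1) = v.
c*v = p
p*s = k
k*v = t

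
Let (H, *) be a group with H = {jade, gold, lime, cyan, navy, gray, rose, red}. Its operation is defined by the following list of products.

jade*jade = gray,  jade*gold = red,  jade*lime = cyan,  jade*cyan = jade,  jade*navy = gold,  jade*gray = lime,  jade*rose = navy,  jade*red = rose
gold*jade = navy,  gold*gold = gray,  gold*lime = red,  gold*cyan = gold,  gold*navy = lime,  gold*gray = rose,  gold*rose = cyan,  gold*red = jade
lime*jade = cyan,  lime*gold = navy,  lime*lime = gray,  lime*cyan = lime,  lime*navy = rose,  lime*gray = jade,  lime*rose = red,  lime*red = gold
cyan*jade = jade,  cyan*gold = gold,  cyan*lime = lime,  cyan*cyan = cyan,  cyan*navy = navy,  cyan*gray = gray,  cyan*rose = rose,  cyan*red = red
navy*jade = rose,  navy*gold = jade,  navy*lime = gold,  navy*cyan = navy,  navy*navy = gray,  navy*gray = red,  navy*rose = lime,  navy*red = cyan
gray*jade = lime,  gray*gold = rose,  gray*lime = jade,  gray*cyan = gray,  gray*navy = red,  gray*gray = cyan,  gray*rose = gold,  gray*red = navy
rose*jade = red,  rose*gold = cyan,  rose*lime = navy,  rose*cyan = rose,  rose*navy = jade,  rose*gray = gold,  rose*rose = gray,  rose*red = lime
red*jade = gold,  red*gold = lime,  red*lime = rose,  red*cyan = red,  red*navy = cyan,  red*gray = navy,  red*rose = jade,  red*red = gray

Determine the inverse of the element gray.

gray

First locate the identity: row cyan matches the header, so cyan is the identity.
Scan row gray for cyan: gray*gray = cyan. Hence gray^(-1) = gray.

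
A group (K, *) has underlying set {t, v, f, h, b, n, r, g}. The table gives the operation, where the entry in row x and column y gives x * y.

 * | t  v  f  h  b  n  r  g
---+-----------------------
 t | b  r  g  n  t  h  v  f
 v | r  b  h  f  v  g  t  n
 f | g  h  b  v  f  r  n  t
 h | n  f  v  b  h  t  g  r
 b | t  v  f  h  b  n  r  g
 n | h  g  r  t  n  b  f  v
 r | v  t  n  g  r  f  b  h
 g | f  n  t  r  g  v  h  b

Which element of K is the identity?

The identity e satisfies e * x = x for all x, so its row in the table reproduces the column headers.
Row b reads: t, v, f, h, b, n, r, g — exactly the header order. So b is the identity.
(Structurally, K here is isomorphic to the elementary abelian group (Z_2)^3.)

b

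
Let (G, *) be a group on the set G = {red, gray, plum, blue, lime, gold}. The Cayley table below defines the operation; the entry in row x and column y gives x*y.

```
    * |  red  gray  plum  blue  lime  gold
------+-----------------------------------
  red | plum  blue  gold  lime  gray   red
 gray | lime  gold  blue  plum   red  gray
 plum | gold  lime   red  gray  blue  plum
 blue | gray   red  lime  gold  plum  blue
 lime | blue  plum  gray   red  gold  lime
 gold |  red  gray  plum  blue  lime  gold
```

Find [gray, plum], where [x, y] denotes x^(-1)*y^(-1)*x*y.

red

Identity is gold; from the table gray^(-1) = gray and plum^(-1) = red.
gray*red = lime
lime*gray = plum
plum*plum = red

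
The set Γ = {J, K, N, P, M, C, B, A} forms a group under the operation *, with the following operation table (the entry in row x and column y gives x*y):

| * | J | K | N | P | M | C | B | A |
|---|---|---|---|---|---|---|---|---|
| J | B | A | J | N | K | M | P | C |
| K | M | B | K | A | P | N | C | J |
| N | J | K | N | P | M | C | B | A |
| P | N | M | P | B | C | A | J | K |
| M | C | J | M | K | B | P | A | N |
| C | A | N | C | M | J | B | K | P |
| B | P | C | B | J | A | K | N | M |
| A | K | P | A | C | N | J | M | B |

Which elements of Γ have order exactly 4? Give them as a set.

{A, C, J, K, M, P}

Identity is N. Compute the order of each non-identity element by repeated multiplication:
  J: J → B → P → N  (order 4)
  K: K → B → C → N  (order 4)
  P: P → B → J → N  (order 4)
  M: M → B → A → N  (order 4)
  C: C → B → K → N  (order 4)
  B: B → N  (order 2)
  A: A → B → M → N  (order 4)
Elements of order 4: {A, C, J, K, M, P}.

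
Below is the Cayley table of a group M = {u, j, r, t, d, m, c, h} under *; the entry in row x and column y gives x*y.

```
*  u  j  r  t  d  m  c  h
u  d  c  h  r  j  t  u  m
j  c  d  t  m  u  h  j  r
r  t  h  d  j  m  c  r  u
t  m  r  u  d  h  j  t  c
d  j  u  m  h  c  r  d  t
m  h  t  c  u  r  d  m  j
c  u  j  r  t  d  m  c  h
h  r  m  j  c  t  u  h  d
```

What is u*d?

j

Read row u, column d: u*d = j.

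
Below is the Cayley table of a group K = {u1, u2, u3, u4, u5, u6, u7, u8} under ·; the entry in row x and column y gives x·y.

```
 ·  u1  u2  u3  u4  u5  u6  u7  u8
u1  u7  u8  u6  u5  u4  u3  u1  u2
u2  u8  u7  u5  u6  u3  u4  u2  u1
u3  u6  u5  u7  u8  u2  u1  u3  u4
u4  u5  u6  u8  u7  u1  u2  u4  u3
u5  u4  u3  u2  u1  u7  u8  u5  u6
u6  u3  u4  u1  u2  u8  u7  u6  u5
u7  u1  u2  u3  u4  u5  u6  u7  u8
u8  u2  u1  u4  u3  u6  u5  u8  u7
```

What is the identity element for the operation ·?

u7

The identity e satisfies e·x = x for all x, so its row in the table reproduces the column headers.
Row u7 reads: u1, u2, u3, u4, u5, u6, u7, u8 — exactly the header order. So u7 is the identity.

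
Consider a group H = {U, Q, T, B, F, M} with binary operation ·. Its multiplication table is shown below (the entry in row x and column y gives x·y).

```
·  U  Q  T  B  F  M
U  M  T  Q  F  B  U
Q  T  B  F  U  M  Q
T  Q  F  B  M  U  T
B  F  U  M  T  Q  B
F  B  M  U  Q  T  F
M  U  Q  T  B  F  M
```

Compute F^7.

F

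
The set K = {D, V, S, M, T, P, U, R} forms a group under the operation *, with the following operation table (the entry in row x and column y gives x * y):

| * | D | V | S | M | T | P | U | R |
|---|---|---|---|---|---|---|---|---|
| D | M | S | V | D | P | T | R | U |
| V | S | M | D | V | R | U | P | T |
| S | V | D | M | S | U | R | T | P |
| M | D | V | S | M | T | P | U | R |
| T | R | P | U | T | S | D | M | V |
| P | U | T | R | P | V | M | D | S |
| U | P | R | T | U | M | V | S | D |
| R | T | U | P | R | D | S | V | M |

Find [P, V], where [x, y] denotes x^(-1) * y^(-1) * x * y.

S

Identity is M; from the table P^(-1) = P and V^(-1) = V.
P * V = T
T * P = D
D * V = S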